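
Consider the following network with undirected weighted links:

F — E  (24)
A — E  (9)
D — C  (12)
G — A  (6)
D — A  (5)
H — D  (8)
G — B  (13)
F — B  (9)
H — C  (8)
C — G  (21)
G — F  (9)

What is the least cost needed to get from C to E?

Running Dijkstra from C:
C: 0
H: 8  (via C)
D: 12  (via C)
A: 17  (via D)
G: 21  (via C)
E: 26  (via A)
Shortest route: C → D → A → E = 26.

26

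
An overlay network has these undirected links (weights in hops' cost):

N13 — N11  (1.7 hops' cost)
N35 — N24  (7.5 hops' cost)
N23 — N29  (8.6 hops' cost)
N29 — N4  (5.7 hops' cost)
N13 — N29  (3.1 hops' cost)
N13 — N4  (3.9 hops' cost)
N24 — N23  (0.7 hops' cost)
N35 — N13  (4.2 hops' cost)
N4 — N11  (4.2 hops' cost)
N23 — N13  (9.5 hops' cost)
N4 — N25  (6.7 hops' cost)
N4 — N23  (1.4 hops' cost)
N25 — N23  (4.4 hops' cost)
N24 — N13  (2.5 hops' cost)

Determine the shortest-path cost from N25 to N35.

11.8 hops' cost

Settle nodes by increasing distance from N25:
N25: 0
N23: 4.4  (via N25)
N24: 5.1  (via N23)
N4: 5.8  (via N23)
N13: 7.6  (via N24)
N11: 9.3  (via N13)
N29: 10.7  (via N13)
N35: 11.8  (via N13)
Shortest route: N25 → N23 → N24 → N13 → N35 = 11.8 hops' cost.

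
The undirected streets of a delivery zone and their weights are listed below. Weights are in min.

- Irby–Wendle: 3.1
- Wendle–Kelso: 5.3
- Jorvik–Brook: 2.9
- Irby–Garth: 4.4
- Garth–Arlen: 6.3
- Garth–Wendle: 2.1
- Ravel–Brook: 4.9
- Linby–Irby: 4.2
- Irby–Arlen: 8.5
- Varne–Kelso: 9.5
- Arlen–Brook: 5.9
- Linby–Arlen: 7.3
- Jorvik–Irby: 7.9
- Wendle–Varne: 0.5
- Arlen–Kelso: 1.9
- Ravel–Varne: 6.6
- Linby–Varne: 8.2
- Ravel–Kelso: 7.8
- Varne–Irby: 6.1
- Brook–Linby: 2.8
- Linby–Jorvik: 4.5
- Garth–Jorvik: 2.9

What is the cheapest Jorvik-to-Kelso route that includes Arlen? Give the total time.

Shortest Jorvik→Arlen: Jorvik → Brook → Arlen = 8.8
Best Arlen to Kelso: Arlen → Kelso costing 1.9
Total via Arlen: 8.8 + 1.9 = 10.7 min.

10.7 min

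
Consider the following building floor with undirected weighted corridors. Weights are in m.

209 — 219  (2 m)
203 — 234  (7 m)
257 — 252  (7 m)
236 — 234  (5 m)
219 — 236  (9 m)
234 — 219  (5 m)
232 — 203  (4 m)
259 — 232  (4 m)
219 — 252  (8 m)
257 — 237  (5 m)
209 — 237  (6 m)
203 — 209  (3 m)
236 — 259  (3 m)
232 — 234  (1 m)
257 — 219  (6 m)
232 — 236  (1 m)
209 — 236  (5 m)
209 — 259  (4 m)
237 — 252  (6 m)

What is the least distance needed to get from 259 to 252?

14 m

Running Dijkstra from 259:
259: 0
236: 3  (via 259)
209: 4  (via 259)
232: 4  (via 259)
234: 5  (via 232)
219: 6  (via 209)
203: 7  (via 209)
237: 10  (via 209)
257: 12  (via 219)
252: 14  (via 219)
Shortest route: 259 → 209 → 219 → 252 = 14 m.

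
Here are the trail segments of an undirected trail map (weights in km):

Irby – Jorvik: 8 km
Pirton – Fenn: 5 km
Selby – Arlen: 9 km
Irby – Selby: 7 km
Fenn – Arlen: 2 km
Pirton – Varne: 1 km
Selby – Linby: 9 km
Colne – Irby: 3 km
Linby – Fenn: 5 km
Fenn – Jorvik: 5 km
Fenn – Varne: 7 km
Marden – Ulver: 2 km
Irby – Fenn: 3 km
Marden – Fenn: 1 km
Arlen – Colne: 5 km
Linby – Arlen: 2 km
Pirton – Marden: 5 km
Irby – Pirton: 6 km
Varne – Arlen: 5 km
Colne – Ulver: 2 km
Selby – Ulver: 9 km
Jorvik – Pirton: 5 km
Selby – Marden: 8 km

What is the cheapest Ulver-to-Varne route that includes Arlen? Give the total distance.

Shortest Ulver→Arlen: Ulver → Marden → Fenn → Arlen = 5
Shortest Arlen→Varne: Arlen → Varne = 5
Total via Arlen: 5 + 5 = 10 km.

10 km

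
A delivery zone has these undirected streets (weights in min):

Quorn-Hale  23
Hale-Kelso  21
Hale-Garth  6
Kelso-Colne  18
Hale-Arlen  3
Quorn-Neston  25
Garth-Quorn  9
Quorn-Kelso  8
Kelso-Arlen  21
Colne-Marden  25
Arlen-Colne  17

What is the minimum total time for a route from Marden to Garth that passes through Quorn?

60 min

Shortest Marden→Quorn: Marden–Colne–Kelso–Quorn = 51
Shortest Quorn→Garth: Quorn–Garth = 9
Total via Quorn: 51 + 9 = 60 min.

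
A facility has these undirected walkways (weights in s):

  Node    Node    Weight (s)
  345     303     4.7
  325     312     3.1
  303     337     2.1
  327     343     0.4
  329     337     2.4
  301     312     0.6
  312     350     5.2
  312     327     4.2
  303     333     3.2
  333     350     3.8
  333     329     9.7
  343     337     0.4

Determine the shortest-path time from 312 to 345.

11.8 s

Settle nodes by increasing distance from 312:
312: 0
301: 0.6  (via 312)
325: 3.1  (via 312)
327: 4.2  (via 312)
343: 4.6  (via 327)
337: 5  (via 343)
350: 5.2  (via 312)
303: 7.1  (via 337)
329: 7.4  (via 337)
333: 9  (via 350)
345: 11.8  (via 303)
Shortest route: 312 → 327 → 343 → 337 → 303 → 345 = 11.8 s.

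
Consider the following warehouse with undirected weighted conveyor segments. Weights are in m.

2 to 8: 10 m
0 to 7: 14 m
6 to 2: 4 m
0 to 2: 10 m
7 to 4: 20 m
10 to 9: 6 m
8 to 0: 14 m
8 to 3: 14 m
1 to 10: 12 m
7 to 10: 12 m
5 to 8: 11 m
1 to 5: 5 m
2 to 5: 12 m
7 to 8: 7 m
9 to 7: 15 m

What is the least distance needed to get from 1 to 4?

43 m

Shortest distances from 1:
1: 0
5: 5  (via 1)
10: 12  (via 1)
8: 16  (via 5)
2: 17  (via 5)
9: 18  (via 10)
6: 21  (via 2)
7: 23  (via 8)
0: 27  (via 2)
3: 30  (via 8)
4: 43  (via 7)
Shortest route: 1 → 5 → 8 → 7 → 4 = 43 m.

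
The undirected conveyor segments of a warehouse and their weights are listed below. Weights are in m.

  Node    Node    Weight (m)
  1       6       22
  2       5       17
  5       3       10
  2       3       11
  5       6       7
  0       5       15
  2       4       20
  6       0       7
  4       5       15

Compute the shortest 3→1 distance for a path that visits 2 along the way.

Best 3 to 2: 3 → 2 costing 11
Best 2 to 1: 2 → 5 → 6 → 1 costing 46
Total via 2: 11 + 46 = 57 m.

57 m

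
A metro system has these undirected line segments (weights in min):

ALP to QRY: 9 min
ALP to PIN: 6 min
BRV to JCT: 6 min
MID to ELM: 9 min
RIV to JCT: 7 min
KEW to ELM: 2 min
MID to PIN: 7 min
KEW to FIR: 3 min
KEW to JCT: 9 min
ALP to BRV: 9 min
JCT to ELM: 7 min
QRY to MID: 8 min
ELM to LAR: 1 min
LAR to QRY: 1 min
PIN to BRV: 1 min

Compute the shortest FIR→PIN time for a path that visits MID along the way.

21 min

Best FIR to MID: FIR–KEW–ELM–MID costing 14
Shortest MID→PIN: MID–PIN = 7
Total via MID: 14 + 7 = 21 min.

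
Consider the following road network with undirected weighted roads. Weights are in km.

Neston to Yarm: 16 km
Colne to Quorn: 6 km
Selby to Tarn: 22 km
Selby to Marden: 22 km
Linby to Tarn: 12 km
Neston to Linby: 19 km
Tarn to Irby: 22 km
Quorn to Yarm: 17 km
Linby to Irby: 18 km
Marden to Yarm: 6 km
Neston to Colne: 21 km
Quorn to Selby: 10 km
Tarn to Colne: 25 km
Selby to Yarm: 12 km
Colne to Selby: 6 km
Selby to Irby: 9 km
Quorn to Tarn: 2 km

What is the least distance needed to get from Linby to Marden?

37 km

Candidate routes:
Linby–Tarn–Quorn–Yarm–Marden: 12+2+17+6 = 37
Linby–Neston–Yarm–Marden: 19+16+6 = 41
Cheapest is Linby–Tarn–Quorn–Yarm–Marden at 37 km.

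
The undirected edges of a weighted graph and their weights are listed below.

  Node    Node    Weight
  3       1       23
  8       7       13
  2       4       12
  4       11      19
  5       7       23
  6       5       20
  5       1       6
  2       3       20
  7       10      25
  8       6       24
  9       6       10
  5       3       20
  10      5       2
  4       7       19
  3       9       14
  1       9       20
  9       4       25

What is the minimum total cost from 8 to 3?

Compare a few routes:
8 → 6 → 9 → 3: 24+10+14 = 48
8 → 7 → 10 → 5 → 3: 13+25+2+20 = 60
8 → 7 → 5 → 3: 13+23+20 = 56
8 → 7 → 4 → 2 → 3: 13+19+12+20 = 64
The minimum is 48 via 8 → 6 → 9 → 3.

48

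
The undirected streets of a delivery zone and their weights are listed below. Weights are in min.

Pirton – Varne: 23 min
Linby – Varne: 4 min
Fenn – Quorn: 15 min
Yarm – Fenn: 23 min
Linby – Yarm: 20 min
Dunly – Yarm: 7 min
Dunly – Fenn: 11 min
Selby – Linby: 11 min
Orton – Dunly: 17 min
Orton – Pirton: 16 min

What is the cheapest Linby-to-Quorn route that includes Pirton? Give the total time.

Best Linby to Pirton: Linby → Varne → Pirton costing 27
Best Pirton to Quorn: Pirton → Orton → Dunly → Fenn → Quorn costing 59
Total via Pirton: 27 + 59 = 86 min.

86 min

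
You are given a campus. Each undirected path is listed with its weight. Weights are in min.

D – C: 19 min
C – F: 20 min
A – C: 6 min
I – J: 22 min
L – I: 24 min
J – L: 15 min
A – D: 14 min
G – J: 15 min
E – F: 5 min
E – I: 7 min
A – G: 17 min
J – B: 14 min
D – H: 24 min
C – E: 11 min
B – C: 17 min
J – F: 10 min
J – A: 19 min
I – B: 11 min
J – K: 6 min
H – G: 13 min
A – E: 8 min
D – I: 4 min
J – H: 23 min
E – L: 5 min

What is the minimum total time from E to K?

Candidate routes:
E - L - J - K: 5+15+6 = 26
E - F - J - K: 5+10+6 = 21
Cheapest is E - F - J - K at 21 min.

21 min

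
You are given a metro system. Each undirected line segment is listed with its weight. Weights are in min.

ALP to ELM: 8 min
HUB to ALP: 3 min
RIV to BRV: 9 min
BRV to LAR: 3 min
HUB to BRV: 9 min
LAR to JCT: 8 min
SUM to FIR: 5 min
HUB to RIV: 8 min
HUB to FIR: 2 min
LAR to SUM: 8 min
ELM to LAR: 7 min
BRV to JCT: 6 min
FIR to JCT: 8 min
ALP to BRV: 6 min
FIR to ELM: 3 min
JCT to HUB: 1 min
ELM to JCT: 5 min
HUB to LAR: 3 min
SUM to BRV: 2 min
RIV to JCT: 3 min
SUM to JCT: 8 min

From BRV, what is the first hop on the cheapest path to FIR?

Candidate routes:
BRV–JCT–HUB–FIR: 6+1+2 = 9
BRV–SUM–FIR: 2+5 = 7
BRV–LAR–HUB–FIR: 3+3+2 = 8
Cheapest is BRV–SUM–FIR at 7 min.
So from BRV the first move is to SUM.

SUM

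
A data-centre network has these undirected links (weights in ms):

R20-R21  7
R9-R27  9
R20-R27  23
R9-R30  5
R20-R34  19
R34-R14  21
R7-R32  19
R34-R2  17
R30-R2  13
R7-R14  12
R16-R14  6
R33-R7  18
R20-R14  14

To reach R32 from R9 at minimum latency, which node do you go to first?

R27

Candidate routes:
R9–R27–R20–R14–R7–R32: 9+23+14+12+19 = 77
R9–R30–R2–R34–R14–R7–R32: 5+13+17+21+12+19 = 87
Cheapest is R9–R27–R20–R14–R7–R32 at 77 ms.
So from R9 the first move is to R27.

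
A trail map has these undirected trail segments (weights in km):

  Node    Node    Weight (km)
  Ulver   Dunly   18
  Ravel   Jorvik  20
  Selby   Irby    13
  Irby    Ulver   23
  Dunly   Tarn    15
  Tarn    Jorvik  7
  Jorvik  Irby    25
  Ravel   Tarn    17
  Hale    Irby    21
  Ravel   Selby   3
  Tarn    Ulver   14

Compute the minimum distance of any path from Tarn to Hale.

53 km

Compare a few routes:
Tarn → Jorvik → Irby → Hale: 7+25+21 = 53
Tarn → Ravel → Selby → Irby → Hale: 17+3+13+21 = 54
The minimum is 53 km via Tarn → Jorvik → Irby → Hale.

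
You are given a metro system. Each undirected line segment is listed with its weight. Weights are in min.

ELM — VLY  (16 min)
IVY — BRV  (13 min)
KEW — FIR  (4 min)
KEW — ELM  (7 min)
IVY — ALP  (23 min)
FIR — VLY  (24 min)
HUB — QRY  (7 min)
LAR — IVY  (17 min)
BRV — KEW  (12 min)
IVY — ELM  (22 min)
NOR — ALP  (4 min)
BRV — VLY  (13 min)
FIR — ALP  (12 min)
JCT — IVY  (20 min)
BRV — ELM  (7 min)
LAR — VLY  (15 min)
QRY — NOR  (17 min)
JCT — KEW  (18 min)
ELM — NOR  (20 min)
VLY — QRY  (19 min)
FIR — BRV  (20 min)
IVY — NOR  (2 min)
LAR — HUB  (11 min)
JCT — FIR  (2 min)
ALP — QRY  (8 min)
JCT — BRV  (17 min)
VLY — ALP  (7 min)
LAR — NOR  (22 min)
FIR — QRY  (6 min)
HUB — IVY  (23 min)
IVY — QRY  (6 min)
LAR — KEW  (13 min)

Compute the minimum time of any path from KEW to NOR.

18 min

Compare a few routes:
KEW - FIR - ALP - NOR: 4+12+4 = 20
KEW - FIR - QRY - ALP - NOR: 4+6+8+4 = 22
KEW - FIR - QRY - IVY - NOR: 4+6+6+2 = 18
Cheapest is KEW - FIR - QRY - IVY - NOR at 18 min.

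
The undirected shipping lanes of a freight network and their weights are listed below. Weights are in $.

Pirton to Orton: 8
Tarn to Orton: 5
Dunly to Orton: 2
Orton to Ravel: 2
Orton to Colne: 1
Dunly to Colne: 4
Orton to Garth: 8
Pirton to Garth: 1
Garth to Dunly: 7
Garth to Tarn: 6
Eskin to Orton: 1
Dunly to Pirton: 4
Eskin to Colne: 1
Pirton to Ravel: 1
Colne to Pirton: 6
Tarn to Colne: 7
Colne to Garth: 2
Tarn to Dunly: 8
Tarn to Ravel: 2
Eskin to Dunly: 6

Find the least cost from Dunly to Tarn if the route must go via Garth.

$9

Shortest Dunly→Garth: Dunly–Orton–Colne–Garth = 5
Best Garth to Tarn: Garth–Pirton–Ravel–Tarn costing 4
Total via Garth: 5 + 4 = $9.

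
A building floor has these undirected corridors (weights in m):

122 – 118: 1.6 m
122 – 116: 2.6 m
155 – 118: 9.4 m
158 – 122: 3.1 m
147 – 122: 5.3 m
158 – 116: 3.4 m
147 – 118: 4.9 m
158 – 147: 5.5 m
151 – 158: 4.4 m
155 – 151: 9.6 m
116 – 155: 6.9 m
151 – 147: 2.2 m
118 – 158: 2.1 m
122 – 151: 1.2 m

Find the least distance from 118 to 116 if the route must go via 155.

16.3 m

Shortest 118→155: 118–155 = 9.4
Shortest 155→116: 155–116 = 6.9
Total via 155: 9.4 + 6.9 = 16.3 m.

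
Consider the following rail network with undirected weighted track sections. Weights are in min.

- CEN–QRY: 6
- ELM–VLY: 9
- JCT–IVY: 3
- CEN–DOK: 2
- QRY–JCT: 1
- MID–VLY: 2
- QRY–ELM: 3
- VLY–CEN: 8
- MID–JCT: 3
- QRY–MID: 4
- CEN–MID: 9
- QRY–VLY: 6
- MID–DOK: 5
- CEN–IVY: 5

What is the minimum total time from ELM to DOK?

11 min

Enumerating some paths:
ELM → QRY → JCT → MID → DOK: 3+1+3+5 = 12
ELM → QRY → MID → DOK: 3+4+5 = 12
ELM → QRY → CEN → DOK: 3+6+2 = 11
ELM → QRY → JCT → IVY → CEN → DOK: 3+1+3+5+2 = 14
Cheapest is ELM → QRY → CEN → DOK at 11 min.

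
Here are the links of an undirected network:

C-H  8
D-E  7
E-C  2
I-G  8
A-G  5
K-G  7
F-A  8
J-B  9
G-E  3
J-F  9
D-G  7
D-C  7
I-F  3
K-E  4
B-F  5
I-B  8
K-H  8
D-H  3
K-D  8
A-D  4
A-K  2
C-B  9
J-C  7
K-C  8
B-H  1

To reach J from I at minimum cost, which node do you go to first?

F

Enumerating some paths:
I → F → J: 3+9 = 12
I → G → E → C → J: 8+3+2+7 = 20
I → F → B → J: 3+5+9 = 17
I → B → J: 8+9 = 17
Cheapest is I → F → J at 12.
So from I the first move is to F.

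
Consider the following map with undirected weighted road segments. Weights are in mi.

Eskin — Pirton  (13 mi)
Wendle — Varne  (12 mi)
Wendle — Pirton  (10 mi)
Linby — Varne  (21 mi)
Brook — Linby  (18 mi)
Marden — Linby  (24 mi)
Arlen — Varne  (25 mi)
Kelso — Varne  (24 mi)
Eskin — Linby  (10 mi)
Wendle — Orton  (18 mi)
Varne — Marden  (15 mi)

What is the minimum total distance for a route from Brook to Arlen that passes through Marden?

Shortest Brook→Marden: Brook–Linby–Marden = 42
Best Marden to Arlen: Marden–Varne–Arlen costing 40
Total via Marden: 42 + 40 = 82 mi.

82 mi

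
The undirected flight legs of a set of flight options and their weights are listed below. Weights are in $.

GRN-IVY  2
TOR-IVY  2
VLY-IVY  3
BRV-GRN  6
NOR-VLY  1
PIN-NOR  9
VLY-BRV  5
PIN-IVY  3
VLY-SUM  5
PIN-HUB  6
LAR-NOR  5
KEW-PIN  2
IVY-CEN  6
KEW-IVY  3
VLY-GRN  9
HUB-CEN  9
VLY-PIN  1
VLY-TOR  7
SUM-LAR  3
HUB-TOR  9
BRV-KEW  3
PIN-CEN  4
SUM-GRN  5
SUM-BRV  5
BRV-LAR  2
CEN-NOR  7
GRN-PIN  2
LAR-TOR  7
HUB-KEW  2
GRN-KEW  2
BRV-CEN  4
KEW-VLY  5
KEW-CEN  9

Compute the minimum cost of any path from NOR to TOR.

$6

Candidate routes:
NOR–VLY–PIN–GRN–IVY–TOR: 1+1+2+2+2 = 8
NOR–VLY–IVY–TOR: 1+3+2 = 6
NOR–VLY–TOR: 1+7 = 8
NOR–VLY–PIN–IVY–TOR: 1+1+3+2 = 7
Cheapest is NOR–VLY–IVY–TOR at $6.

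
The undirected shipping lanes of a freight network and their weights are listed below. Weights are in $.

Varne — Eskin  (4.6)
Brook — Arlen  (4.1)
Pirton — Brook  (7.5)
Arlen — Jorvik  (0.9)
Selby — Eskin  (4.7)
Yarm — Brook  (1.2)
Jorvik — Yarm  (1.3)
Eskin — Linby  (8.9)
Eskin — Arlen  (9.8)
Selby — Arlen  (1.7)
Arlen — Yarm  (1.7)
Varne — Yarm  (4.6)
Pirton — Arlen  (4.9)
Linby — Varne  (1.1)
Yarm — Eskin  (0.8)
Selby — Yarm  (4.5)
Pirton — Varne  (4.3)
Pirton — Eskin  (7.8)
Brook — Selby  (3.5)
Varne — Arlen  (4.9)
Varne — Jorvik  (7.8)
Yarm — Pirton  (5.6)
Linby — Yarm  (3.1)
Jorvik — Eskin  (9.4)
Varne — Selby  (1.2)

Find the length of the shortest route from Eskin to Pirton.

Candidate routes:
Eskin–Yarm–Arlen–Pirton: 0.8+1.7+4.9 = 7.4
Eskin–Yarm–Pirton: 0.8+5.6 = 6.4
Eskin–Pirton: 7.8 = 7.8
The minimum is $6.4 via Eskin–Yarm–Pirton.

$6.4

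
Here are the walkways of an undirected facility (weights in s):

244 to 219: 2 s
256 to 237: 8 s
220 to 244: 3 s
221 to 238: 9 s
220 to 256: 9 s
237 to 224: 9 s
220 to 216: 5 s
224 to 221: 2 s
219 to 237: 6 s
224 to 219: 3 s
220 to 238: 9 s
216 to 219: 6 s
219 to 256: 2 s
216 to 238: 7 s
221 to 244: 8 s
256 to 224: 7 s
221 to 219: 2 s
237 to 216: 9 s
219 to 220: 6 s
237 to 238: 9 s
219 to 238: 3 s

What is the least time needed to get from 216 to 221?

8 s

Shortest distances from 216:
216: 0
220: 5  (via 216)
219: 6  (via 216)
238: 7  (via 216)
221: 8  (via 219)
Shortest route: 216 → 219 → 221 = 8 s.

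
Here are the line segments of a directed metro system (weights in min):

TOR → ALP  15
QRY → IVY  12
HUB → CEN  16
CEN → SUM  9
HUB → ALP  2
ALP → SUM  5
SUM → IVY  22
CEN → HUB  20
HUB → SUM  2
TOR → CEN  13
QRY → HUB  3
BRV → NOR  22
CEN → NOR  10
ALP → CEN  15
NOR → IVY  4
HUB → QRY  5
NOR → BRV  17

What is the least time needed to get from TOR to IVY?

27 min

Settle nodes by increasing distance from TOR:
TOR: 0
CEN: 13  (via TOR)
ALP: 15  (via TOR)
SUM: 20  (via ALP)
NOR: 23  (via CEN)
IVY: 27  (via NOR)
Shortest route: TOR–CEN–NOR–IVY = 27 min.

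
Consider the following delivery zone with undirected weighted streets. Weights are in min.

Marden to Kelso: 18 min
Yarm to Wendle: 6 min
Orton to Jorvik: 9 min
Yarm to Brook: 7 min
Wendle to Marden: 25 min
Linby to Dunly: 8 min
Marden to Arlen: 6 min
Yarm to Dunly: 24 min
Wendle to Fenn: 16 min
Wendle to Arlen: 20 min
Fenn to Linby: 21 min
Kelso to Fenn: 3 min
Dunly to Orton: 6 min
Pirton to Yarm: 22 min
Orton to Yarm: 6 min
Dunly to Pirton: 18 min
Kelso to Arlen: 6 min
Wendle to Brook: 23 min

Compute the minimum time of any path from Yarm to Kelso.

Enumerating some paths:
Yarm–Wendle–Arlen–Kelso: 6+20+6 = 32
Yarm–Wendle–Marden–Arlen–Kelso: 6+25+6+6 = 43
Yarm–Wendle–Fenn–Kelso: 6+16+3 = 25
The minimum is 25 min via Yarm–Wendle–Fenn–Kelso.

25 min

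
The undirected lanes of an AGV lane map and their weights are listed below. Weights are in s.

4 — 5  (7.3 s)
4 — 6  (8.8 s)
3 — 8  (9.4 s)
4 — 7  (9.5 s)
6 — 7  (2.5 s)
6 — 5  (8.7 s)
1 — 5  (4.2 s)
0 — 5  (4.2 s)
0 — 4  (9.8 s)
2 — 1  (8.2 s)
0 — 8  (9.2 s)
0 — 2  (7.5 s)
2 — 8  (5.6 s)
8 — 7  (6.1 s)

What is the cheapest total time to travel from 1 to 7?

Settle nodes by increasing distance from 1:
1: 0
5: 4.2  (via 1)
2: 8.2  (via 1)
0: 8.4  (via 5)
4: 11.5  (via 5)
6: 12.9  (via 5)
8: 13.8  (via 2)
7: 15.4  (via 6)
Shortest route: 1–5–6–7 = 15.4 s.

15.4 s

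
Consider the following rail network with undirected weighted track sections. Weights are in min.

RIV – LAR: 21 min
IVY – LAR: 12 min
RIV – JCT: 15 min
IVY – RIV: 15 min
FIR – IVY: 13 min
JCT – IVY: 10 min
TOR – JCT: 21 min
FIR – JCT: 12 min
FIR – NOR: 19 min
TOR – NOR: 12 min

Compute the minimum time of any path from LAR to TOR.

Candidate routes:
LAR → IVY → JCT → TOR: 12+10+21 = 43
LAR → IVY → FIR → NOR → TOR: 12+13+19+12 = 56
LAR → IVY → FIR → JCT → TOR: 12+13+12+21 = 58
LAR → RIV → JCT → TOR: 21+15+21 = 57
Cheapest is LAR → IVY → JCT → TOR at 43 min.

43 min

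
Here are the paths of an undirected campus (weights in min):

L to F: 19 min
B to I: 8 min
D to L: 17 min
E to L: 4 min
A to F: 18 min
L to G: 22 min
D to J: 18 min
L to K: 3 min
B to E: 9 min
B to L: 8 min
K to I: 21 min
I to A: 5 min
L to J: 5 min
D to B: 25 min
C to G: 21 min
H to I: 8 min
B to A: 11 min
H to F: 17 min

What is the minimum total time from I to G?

Shortest distances from I:
I: 0
A: 5  (via I)
B: 8  (via I)
H: 8  (via I)
L: 16  (via B)
E: 17  (via B)
K: 19  (via L)
J: 21  (via L)
F: 23  (via A)
D: 33  (via B)
G: 38  (via L)
Shortest route: I → B → L → G = 38 min.

38 min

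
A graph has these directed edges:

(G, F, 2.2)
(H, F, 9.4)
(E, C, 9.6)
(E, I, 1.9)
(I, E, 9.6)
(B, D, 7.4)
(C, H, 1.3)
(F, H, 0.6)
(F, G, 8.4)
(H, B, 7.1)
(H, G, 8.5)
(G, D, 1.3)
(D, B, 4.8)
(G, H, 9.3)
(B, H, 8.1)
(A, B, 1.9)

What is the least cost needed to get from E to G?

19.4

Settle nodes by increasing distance from E:
E: 0
I: 1.9  (via E)
C: 9.6  (via E)
H: 10.9  (via C)
B: 18  (via H)
G: 19.4  (via H)
Shortest route: E → C → H → G = 19.4.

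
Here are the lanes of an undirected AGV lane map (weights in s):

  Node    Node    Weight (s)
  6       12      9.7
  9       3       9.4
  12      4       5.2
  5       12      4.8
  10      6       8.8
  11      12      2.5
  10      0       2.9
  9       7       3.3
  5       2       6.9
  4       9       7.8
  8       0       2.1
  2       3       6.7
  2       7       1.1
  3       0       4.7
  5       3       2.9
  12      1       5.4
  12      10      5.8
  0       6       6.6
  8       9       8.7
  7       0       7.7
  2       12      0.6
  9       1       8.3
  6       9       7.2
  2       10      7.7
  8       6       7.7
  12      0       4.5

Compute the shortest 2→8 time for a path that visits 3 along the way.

13.5 s

Shortest 2→3: 2 → 3 = 6.7
Best 3 to 8: 3 → 0 → 8 costing 6.8
Total via 3: 6.7 + 6.8 = 13.5 s.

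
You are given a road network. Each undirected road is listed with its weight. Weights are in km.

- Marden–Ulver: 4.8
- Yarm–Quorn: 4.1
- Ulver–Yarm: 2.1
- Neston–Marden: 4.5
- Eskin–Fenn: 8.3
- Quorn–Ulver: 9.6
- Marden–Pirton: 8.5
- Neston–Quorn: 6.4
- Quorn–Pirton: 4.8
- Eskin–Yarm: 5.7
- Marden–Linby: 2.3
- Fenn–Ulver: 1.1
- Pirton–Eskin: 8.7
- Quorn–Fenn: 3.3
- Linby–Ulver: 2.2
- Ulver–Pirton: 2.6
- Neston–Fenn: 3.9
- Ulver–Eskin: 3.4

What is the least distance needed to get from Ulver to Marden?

Compare a few routes:
Ulver–Linby–Marden: 2.2+2.3 = 4.5
Ulver–Fenn–Neston–Marden: 1.1+3.9+4.5 = 9.5
Ulver–Marden: 4.8 = 4.8
The minimum is 4.5 km via Ulver–Linby–Marden.

4.5 km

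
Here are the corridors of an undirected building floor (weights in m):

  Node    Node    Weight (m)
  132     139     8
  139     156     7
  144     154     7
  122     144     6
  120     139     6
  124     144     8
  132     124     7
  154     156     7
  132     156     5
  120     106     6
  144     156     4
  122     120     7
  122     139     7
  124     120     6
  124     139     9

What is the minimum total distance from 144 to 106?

19 m

Candidate routes:
144 - 122 - 120 - 106: 6+7+6 = 19
144 - 156 - 139 - 120 - 106: 4+7+6+6 = 23
144 - 124 - 120 - 106: 8+6+6 = 20
144 - 122 - 139 - 120 - 106: 6+7+6+6 = 25
The minimum is 19 m via 144 - 122 - 120 - 106.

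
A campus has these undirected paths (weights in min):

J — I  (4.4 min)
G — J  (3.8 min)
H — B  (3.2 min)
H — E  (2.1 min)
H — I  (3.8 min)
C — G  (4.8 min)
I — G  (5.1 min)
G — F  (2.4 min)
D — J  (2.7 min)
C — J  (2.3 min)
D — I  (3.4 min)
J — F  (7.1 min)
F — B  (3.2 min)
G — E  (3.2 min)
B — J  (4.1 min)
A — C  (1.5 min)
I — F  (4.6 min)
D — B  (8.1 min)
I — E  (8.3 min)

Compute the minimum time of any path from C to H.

9.6 min

Shortest distances from C:
C: 0
A: 1.5  (via C)
J: 2.3  (via C)
G: 4.8  (via C)
D: 5  (via J)
B: 6.4  (via J)
I: 6.7  (via J)
F: 7.2  (via G)
E: 8  (via G)
H: 9.6  (via B)
Shortest route: C → J → B → H = 9.6 min.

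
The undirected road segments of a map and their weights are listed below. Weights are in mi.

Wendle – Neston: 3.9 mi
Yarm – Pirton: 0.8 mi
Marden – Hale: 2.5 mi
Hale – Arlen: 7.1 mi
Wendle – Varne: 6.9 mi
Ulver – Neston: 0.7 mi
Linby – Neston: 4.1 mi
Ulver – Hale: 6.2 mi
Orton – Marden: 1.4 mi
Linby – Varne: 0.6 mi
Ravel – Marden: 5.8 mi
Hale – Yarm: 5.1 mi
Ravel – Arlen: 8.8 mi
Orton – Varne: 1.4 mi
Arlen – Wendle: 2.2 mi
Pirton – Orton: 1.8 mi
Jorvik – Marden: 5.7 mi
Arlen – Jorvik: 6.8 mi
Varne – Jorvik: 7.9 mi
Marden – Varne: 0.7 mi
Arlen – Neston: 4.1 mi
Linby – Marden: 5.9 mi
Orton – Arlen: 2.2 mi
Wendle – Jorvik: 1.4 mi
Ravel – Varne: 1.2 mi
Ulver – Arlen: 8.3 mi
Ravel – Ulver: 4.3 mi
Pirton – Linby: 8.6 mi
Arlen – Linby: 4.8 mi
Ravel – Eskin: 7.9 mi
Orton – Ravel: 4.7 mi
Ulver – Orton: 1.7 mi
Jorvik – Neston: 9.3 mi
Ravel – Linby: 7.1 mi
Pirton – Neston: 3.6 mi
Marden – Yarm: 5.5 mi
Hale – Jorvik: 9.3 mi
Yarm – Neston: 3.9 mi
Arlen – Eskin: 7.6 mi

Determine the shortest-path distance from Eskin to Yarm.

Shortest distances from Eskin:
Eskin: 0
Arlen: 7.6  (via Eskin)
Ravel: 7.9  (via Eskin)
Varne: 9.1  (via Ravel)
Linby: 9.7  (via Varne)
Marden: 9.8  (via Varne)
Wendle: 9.8  (via Arlen)
Orton: 9.8  (via Arlen)
Jorvik: 11.2  (via Wendle)
Ulver: 11.5  (via Orton)
Pirton: 11.6  (via Orton)
Neston: 11.7  (via Arlen)
Hale: 12.3  (via Marden)
Yarm: 12.4  (via Pirton)
Shortest route: Eskin–Arlen–Orton–Pirton–Yarm = 12.4 mi.

12.4 mi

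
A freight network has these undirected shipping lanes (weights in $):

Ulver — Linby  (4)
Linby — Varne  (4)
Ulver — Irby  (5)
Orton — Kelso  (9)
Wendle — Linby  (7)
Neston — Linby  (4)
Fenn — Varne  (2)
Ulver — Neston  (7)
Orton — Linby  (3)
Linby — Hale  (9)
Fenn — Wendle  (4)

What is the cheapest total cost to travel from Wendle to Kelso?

$19

Shortest distances from Wendle:
Wendle: 0
Fenn: 4  (via Wendle)
Varne: 6  (via Fenn)
Linby: 7  (via Wendle)
Orton: 10  (via Linby)
Neston: 11  (via Linby)
Ulver: 11  (via Linby)
Hale: 16  (via Linby)
Irby: 16  (via Ulver)
Kelso: 19  (via Orton)
Shortest route: Wendle → Linby → Orton → Kelso = $19.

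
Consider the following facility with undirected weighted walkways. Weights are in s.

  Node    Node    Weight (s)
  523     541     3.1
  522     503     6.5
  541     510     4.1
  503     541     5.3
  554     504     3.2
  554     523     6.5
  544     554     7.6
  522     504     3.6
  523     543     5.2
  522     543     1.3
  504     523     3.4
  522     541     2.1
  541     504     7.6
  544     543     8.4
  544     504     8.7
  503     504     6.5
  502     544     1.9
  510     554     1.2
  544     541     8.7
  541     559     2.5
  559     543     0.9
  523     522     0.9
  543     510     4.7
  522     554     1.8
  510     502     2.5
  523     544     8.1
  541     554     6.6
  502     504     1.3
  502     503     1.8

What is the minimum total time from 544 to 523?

6.6 s

Candidate routes:
544 → 502 → 504 → 523: 1.9+1.3+3.4 = 6.6
544 → 502 → 504 → 522 → 523: 1.9+1.3+3.6+0.9 = 7.7
The minimum is 6.6 s via 544 → 502 → 504 → 523.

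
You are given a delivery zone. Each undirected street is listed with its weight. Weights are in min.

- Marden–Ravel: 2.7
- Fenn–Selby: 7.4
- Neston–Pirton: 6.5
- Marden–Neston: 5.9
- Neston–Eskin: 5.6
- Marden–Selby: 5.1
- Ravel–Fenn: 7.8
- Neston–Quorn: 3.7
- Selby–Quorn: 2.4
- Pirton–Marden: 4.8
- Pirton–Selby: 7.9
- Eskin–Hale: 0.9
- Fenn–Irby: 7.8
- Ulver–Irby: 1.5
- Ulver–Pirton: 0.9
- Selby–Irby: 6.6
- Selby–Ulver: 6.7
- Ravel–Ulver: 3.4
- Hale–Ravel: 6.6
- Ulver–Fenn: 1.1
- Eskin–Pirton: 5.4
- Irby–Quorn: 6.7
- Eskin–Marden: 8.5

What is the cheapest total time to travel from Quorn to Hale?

10.2 min

Candidate routes:
Quorn–Neston–Eskin–Hale: 3.7+5.6+0.9 = 10.2
Quorn–Irby–Ulver–Pirton–Eskin–Hale: 6.7+1.5+0.9+5.4+0.9 = 15.4
Cheapest is Quorn–Neston–Eskin–Hale at 10.2 min.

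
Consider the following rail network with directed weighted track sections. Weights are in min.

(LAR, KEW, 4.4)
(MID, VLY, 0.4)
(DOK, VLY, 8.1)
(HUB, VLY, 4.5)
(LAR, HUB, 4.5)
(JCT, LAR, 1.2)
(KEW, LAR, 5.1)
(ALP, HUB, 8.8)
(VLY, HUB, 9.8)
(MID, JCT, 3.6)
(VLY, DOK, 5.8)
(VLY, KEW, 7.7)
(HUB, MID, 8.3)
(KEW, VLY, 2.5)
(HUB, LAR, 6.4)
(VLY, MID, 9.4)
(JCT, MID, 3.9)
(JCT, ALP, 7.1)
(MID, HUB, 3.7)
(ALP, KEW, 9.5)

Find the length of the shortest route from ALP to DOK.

Shortest distances from ALP:
ALP: 0
HUB: 8.8  (via ALP)
KEW: 9.5  (via ALP)
VLY: 12  (via KEW)
LAR: 14.6  (via KEW)
MID: 17.1  (via HUB)
DOK: 17.8  (via VLY)
Shortest route: ALP–KEW–VLY–DOK = 17.8 min.

17.8 min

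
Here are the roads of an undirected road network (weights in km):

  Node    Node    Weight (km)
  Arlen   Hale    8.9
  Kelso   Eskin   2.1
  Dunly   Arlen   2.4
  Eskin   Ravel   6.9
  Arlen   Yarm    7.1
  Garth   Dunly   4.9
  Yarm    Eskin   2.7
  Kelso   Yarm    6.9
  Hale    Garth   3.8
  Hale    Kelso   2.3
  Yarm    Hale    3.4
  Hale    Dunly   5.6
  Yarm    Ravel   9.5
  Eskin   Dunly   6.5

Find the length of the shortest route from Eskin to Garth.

8.2 km

Settle nodes by increasing distance from Eskin:
Eskin: 0
Kelso: 2.1  (via Eskin)
Yarm: 2.7  (via Eskin)
Hale: 4.4  (via Kelso)
Dunly: 6.5  (via Eskin)
Ravel: 6.9  (via Eskin)
Garth: 8.2  (via Hale)
Shortest route: Eskin–Kelso–Hale–Garth = 8.2 km.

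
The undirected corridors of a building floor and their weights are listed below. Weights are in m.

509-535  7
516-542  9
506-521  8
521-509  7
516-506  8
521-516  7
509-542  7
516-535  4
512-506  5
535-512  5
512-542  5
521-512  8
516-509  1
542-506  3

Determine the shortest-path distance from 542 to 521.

11 m

Settle nodes by increasing distance from 542:
542: 0
506: 3  (via 542)
512: 5  (via 542)
509: 7  (via 542)
516: 8  (via 509)
535: 10  (via 512)
521: 11  (via 506)
Shortest route: 542 → 506 → 521 = 11 m.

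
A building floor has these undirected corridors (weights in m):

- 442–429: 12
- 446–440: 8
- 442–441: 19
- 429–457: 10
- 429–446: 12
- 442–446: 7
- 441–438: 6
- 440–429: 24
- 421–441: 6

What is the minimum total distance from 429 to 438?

Running Dijkstra from 429:
429: 0
457: 10  (via 429)
442: 12  (via 429)
446: 12  (via 429)
440: 20  (via 446)
441: 31  (via 442)
438: 37  (via 441)
Shortest route: 429 → 442 → 441 → 438 = 37 m.

37 m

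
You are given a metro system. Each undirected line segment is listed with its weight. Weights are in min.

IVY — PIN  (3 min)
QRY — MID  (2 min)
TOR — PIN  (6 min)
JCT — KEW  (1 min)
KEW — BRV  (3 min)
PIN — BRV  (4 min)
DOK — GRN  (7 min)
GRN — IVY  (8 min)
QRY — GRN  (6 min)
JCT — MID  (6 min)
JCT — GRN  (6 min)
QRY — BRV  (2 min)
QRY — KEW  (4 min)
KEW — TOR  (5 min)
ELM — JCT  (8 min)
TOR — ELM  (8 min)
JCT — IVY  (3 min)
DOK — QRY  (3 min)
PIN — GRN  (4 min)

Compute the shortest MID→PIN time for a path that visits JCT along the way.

Best MID to JCT: MID → JCT costing 6
Shortest JCT→PIN: JCT → IVY → PIN = 6
Total via JCT: 6 + 6 = 12 min.

12 min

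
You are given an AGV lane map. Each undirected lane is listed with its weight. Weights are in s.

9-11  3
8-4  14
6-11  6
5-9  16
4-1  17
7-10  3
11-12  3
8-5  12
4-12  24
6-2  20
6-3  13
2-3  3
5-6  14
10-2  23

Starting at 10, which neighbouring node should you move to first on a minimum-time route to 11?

Candidate routes:
10 → 2 → 6 → 5 → 9 → 11: 23+20+14+16+3 = 76
10 → 2 → 3 → 6 → 11: 23+3+13+6 = 45
10 → 2 → 3 → 6 → 5 → 9 → 11: 23+3+13+14+16+3 = 72
10 → 2 → 6 → 11: 23+20+6 = 49
The minimum is 45 s via 10 → 2 → 3 → 6 → 11.
So from 10 the first move is to 2.

2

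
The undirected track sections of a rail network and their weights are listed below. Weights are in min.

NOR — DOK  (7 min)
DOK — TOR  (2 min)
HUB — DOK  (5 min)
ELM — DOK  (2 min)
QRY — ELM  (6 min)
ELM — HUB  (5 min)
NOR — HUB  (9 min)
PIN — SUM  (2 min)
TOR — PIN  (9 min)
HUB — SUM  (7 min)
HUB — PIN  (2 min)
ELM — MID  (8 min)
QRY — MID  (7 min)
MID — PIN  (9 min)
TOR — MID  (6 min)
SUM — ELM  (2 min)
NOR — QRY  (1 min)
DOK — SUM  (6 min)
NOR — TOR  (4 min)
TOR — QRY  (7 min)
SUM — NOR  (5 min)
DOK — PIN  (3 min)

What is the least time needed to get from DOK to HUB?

Enumerating some paths:
DOK - ELM - HUB: 2+5 = 7
DOK - HUB: 5 = 5
DOK - SUM - PIN - HUB: 6+2+2 = 10
DOK - ELM - SUM - PIN - HUB: 2+2+2+2 = 8
The minimum is 5 min via DOK - HUB.

5 min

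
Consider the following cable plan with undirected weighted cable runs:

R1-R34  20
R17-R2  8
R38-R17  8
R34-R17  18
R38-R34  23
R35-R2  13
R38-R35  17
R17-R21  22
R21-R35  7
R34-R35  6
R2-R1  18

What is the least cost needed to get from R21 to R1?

Compare a few routes:
R21 - R35 - R34 - R1: 7+6+20 = 33
R21 - R35 - R2 - R1: 7+13+18 = 38
The minimum is 33 via R21 - R35 - R34 - R1.

33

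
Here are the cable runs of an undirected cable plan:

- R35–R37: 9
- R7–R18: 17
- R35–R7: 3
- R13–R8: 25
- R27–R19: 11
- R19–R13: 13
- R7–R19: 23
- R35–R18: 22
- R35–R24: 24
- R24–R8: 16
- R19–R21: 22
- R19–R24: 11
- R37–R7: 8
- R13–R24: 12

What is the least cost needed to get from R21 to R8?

Compare a few routes:
R21 - R19 - R24 - R8: 22+11+16 = 49
R21 - R19 - R13 - R8: 22+13+25 = 60
R21 - R19 - R24 - R13 - R8: 22+11+12+25 = 70
R21 - R19 - R13 - R24 - R8: 22+13+12+16 = 63
The minimum is 49 via R21 - R19 - R24 - R8.

49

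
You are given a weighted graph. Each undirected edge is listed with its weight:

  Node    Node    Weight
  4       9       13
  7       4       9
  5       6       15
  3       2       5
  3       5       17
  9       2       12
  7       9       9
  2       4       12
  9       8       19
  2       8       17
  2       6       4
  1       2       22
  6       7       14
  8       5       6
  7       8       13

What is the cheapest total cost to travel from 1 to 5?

Running Dijkstra from 1:
1: 0
2: 22  (via 1)
6: 26  (via 2)
3: 27  (via 2)
4: 34  (via 2)
9: 34  (via 2)
8: 39  (via 2)
7: 40  (via 6)
5: 41  (via 6)
Shortest route: 1 → 2 → 6 → 5 = 41.

41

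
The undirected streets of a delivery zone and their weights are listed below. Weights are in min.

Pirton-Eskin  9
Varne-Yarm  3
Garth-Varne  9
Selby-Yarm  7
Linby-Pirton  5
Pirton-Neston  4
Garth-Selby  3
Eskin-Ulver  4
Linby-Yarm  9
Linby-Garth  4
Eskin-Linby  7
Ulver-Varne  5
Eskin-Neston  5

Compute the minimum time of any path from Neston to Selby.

16 min

Settle nodes by increasing distance from Neston:
Neston: 0
Pirton: 4  (via Neston)
Eskin: 5  (via Neston)
Ulver: 9  (via Eskin)
Linby: 9  (via Pirton)
Garth: 13  (via Linby)
Varne: 14  (via Ulver)
Selby: 16  (via Garth)
Shortest route: Neston–Pirton–Linby–Garth–Selby = 16 min.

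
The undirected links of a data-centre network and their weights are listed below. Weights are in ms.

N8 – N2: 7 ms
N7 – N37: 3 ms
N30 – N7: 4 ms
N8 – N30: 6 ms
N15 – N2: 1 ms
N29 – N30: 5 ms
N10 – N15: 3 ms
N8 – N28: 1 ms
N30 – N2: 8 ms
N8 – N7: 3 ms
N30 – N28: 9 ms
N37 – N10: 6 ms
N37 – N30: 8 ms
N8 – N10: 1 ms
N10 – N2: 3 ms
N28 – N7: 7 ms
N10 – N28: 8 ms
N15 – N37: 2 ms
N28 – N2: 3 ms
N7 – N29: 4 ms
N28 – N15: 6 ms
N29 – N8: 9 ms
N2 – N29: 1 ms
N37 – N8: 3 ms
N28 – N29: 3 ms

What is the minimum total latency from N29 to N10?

Candidate routes:
N29 - N28 - N8 - N10: 3+1+1 = 5
N29 - N2 - N10: 1+3 = 4
N29 - N2 - N15 - N10: 1+1+3 = 5
Cheapest is N29 - N2 - N10 at 4 ms.

4 ms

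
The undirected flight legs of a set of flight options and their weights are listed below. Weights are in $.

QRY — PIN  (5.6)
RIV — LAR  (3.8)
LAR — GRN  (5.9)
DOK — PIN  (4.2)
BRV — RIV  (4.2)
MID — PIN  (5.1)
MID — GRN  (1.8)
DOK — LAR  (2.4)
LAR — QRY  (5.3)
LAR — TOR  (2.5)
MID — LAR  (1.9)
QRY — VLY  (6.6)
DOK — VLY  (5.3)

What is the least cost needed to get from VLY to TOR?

$10.2

Compare a few routes:
VLY → DOK → PIN → MID → LAR → TOR: 5.3+4.2+5.1+1.9+2.5 = 19
VLY → DOK → LAR → TOR: 5.3+2.4+2.5 = 10.2
VLY → QRY → LAR → TOR: 6.6+5.3+2.5 = 14.4
Cheapest is VLY → DOK → LAR → TOR at $10.2.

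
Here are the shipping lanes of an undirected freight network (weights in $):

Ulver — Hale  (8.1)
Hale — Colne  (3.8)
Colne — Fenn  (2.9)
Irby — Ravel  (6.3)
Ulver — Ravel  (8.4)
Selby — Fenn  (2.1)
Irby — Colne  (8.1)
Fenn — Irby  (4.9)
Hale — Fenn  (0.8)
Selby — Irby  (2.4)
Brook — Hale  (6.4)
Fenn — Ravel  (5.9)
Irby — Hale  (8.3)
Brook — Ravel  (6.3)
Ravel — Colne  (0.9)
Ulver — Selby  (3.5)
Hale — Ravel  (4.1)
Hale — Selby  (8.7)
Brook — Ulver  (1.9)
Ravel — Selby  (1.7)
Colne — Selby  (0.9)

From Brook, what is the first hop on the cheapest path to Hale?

Hale

Compare a few routes:
Brook - Ulver - Selby - Colne - Fenn - Hale: 1.9+3.5+0.9+2.9+0.8 = 10
Brook - Ulver - Selby - Fenn - Hale: 1.9+3.5+2.1+0.8 = 8.3
Brook - Hale: 6.4 = 6.4
Brook - Ulver - Hale: 1.9+8.1 = 10
Cheapest is Brook - Hale at $6.4.
So from Brook the first move is to Hale.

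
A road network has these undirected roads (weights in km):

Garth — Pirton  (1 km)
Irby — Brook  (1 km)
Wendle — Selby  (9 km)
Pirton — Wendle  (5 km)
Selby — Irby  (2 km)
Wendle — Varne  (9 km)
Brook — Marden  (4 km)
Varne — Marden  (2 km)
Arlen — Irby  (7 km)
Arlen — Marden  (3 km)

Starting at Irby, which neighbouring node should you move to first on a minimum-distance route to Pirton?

Candidate routes:
Irby → Selby → Wendle → Pirton: 2+9+5 = 16
Irby → Brook → Marden → Varne → Wendle → Pirton: 1+4+2+9+5 = 21
Irby → Arlen → Marden → Varne → Wendle → Pirton: 7+3+2+9+5 = 26
The minimum is 16 km via Irby → Selby → Wendle → Pirton.
So from Irby the first move is to Selby.

Selby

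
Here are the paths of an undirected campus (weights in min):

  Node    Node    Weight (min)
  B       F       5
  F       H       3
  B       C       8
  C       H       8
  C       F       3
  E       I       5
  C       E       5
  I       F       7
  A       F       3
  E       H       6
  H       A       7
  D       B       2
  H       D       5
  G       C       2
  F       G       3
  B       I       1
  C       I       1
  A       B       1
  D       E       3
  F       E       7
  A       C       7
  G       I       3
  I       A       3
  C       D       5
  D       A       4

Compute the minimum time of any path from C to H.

Settle nodes by increasing distance from C:
C: 0
I: 1  (via C)
B: 2  (via I)
G: 2  (via C)
A: 3  (via B)
F: 3  (via C)
D: 4  (via B)
E: 5  (via C)
H: 6  (via F)
Shortest route: C → F → H = 6 min.

6 min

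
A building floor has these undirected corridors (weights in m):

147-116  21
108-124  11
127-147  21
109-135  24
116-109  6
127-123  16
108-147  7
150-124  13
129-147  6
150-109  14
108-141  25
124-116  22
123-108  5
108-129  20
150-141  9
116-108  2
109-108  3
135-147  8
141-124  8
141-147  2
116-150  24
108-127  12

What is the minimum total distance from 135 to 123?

20 m

Running Dijkstra from 135:
135: 0
147: 8  (via 135)
141: 10  (via 147)
129: 14  (via 147)
108: 15  (via 147)
116: 17  (via 108)
109: 18  (via 108)
124: 18  (via 141)
150: 19  (via 141)
123: 20  (via 108)
Shortest route: 135–147–108–123 = 20 m.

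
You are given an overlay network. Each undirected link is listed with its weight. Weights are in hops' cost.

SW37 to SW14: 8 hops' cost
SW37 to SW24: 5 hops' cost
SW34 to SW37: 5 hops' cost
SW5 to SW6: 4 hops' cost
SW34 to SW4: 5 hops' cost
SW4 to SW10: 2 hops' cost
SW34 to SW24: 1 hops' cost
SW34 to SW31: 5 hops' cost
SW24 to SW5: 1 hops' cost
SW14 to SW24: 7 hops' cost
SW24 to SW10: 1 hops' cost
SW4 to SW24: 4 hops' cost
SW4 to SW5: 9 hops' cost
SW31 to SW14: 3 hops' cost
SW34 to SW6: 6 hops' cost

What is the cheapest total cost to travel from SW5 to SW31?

Compare a few routes:
SW5 - SW24 - SW10 - SW4 - SW34 - SW31: 1+1+2+5+5 = 14
SW5 - SW24 - SW14 - SW31: 1+7+3 = 11
SW5 - SW6 - SW34 - SW31: 4+6+5 = 15
SW5 - SW24 - SW34 - SW31: 1+1+5 = 7
Cheapest is SW5 - SW24 - SW34 - SW31 at 7 hops' cost.

7 hops' cost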